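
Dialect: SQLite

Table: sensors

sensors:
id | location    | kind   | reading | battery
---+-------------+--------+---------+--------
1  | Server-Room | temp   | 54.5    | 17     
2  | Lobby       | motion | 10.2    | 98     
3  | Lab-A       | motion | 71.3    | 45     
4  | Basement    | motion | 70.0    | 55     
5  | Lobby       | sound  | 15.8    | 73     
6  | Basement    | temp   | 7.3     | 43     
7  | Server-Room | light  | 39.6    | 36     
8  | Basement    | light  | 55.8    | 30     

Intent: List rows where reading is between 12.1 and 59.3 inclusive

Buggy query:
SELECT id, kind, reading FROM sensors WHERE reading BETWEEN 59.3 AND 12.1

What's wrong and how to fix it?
Bug: BETWEEN expects the lower bound first; with 59.3 AND 12.1 the range is empty

Fix: Swap the bounds so the smaller value comes first

Corrected query:
SELECT id, kind, reading FROM sensors WHERE reading BETWEEN 12.1 AND 59.3

Result:
id | kind  | reading
---+-------+--------
1  | temp  | 54.5   
5  | sound | 15.8   
7  | light | 39.6   
8  | light | 55.8   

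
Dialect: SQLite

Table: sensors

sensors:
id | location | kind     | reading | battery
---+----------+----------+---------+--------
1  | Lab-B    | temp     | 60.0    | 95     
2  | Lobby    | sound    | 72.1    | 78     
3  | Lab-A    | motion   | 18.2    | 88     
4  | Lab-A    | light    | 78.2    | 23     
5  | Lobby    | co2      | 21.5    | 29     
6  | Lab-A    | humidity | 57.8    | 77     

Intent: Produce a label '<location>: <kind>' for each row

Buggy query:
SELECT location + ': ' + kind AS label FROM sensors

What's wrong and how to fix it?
Bug: '+' is numeric addition; on text columns SQLite converts them to 0 instead of concatenating

Fix: Use the || operator for string concatenation

Corrected query:
SELECT location || ': ' || kind AS label FROM sensors

Result:
label          
---------------
Lab-B: temp    
Lobby: sound   
Lab-A: motion  
Lab-A: light   
Lobby: co2     
Lab-A: humidity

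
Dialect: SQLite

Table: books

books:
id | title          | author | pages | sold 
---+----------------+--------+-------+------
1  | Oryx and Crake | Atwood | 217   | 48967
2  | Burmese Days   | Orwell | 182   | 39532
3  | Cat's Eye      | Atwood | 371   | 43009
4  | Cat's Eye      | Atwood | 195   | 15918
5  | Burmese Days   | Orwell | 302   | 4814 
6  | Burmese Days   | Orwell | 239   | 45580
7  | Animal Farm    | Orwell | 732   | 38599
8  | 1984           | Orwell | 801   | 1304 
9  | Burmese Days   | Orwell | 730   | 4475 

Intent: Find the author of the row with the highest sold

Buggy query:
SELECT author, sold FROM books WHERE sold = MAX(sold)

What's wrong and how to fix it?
Bug: WHERE is evaluated per row; an aggregate over the whole table isn't defined there

Fix: Wrap MAX in a scalar subquery so WHERE compares against a single value

Corrected query:
SELECT author, sold FROM books WHERE sold = (SELECT MAX(sold) FROM books)

Result:
author | sold 
-------+------
Atwood | 48967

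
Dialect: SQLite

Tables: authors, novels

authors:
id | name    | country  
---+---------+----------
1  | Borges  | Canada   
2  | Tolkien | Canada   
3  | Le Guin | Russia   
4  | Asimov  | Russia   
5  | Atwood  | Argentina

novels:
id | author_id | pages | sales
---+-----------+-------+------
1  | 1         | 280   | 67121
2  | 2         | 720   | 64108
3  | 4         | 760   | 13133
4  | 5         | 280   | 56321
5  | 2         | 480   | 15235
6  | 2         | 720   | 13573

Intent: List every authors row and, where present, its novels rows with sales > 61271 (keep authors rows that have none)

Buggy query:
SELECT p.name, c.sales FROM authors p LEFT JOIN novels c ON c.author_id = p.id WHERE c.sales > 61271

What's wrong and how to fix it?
Bug: A WHERE condition on the right-hand table after LEFT JOIN drops unmatched parents

Fix: Put 'c.sales > 61271' in the JOIN's ON clause instead of WHERE

Corrected query:
SELECT p.name, c.sales FROM authors p LEFT JOIN novels c ON c.author_id = p.id AND c.sales > 61271

Result:
name    | sales
--------+------
Borges  | 67121
Tolkien | 64108
Le Guin | NULL 
Asimov  | NULL 
Atwood  | NULL 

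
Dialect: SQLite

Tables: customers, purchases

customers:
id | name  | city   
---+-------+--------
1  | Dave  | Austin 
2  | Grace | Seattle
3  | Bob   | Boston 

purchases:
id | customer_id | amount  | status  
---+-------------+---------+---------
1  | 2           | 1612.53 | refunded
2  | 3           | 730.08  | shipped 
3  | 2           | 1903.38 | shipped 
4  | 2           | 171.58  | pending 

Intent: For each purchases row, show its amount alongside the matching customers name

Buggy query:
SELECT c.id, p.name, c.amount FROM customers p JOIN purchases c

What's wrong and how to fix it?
Bug: JOIN with no ON clause produces a cartesian product; every purchases row pairs with every customers row

Fix: Add ON c.customer_id = p.id to the JOIN

Corrected query:
SELECT c.id, p.name, c.amount FROM customers p JOIN purchases c ON c.customer_id = p.id

Result:
id | name  | amount 
---+-------+--------
1  | Grace | 1612.53
2  | Bob   | 730.08 
3  | Grace | 1903.38
4  | Grace | 171.58 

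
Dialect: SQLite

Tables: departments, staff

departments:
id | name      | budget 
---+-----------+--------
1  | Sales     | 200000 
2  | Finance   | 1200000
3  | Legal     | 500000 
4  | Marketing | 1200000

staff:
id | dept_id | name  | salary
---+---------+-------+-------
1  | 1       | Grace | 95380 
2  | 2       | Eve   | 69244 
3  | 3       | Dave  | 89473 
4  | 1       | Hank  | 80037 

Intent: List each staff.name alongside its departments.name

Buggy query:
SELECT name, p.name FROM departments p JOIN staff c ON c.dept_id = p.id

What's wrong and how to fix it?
Bug: 'name' exists in both joined tables, so the database can't tell which one is meant

Fix: Prefix ambiguous columns with the table alias

Corrected query:
SELECT c.name, p.name FROM departments p JOIN staff c ON c.dept_id = p.id

Result:
name  | name   
------+--------
Grace | Sales  
Eve   | Finance
Dave  | Legal  
Hank  | Sales  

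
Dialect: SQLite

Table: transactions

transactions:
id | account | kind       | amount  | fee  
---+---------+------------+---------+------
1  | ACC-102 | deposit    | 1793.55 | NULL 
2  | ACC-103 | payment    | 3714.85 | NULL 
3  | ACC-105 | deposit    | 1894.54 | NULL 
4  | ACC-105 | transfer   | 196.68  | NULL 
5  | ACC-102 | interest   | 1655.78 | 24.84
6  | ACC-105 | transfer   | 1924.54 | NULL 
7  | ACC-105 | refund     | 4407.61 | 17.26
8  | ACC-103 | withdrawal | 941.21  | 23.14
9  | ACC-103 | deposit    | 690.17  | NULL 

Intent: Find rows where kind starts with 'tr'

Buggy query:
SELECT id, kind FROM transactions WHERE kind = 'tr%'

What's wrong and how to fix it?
Bug: '=' compares the literal string including the % character; pattern matching needs LIKE

Fix: Replace '=' with LIKE so 'tr%' is treated as a pattern

Corrected query:
SELECT id, kind FROM transactions WHERE kind LIKE 'tr%'

Result:
id | kind    
---+---------
4  | transfer
6  | transfer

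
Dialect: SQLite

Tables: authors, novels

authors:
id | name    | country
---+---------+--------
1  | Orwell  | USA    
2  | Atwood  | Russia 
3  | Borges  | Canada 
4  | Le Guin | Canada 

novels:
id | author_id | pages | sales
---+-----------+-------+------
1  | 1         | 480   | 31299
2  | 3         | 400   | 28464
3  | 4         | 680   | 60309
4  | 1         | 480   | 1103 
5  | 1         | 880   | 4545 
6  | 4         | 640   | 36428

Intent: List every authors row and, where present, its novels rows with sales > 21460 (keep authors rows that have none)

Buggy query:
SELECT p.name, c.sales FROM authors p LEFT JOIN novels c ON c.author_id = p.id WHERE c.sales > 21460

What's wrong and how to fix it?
Bug: Filtering c.sales in WHERE discards the NULL rows produced by LEFT JOIN, turning it into an inner join

Fix: Move the right-table condition into the ON clause so unmatched parents are kept

Corrected query:
SELECT p.name, c.sales FROM authors p LEFT JOIN novels c ON c.author_id = p.id AND c.sales > 21460

Result:
name    | sales
--------+------
Orwell  | 31299
Atwood  | NULL 
Borges  | 28464
Le Guin | 36428
Le Guin | 60309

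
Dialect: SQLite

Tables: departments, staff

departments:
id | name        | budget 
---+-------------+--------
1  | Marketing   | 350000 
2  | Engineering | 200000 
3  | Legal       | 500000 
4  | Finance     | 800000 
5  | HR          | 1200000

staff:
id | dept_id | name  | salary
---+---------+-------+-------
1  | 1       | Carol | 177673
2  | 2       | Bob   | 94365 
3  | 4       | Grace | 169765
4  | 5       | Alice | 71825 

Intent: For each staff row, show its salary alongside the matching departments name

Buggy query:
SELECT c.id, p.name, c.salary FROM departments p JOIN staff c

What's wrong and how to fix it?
Bug: JOIN with no ON clause produces a cartesian product; every staff row pairs with every departments row

Fix: Specify the join condition linking the foreign key to the parent id

Corrected query:
SELECT c.id, p.name, c.salary FROM departments p JOIN staff c ON c.dept_id = p.id

Result:
id | name        | salary
---+-------------+-------
1  | Marketing   | 177673
2  | Engineering | 94365 
3  | Finance     | 169765
4  | HR          | 71825 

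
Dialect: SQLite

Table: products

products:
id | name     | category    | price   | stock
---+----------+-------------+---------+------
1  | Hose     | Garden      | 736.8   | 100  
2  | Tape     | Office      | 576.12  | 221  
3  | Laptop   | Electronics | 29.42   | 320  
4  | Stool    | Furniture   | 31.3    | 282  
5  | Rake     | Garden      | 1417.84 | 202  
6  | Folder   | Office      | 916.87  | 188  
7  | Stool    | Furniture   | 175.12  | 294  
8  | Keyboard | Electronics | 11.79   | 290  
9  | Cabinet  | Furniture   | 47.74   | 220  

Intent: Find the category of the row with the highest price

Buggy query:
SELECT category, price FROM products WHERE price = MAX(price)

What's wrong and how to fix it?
Bug: WHERE is evaluated per row; an aggregate over the whole table isn't defined there

Fix: Wrap MAX in a scalar subquery so WHERE compares against a single value

Corrected query:
SELECT category, price FROM products WHERE price = (SELECT MAX(price) FROM products)

Result:
category | price  
---------+--------
Garden   | 1417.84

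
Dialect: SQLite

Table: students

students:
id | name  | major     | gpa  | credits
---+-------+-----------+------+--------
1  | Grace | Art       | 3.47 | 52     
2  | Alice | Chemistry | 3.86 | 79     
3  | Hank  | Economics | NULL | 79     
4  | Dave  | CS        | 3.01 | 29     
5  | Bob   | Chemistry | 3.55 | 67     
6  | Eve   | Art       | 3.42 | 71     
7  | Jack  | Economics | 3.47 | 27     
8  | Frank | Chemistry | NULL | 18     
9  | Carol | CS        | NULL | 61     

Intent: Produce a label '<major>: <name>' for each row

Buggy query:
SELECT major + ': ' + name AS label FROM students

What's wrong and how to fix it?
Bug: '+' is numeric addition; on text columns SQLite converts them to 0 instead of concatenating

Fix: Replace + with || to concatenate text

Corrected query:
SELECT major || ': ' || name AS label FROM students

Result:
label           
----------------
Art: Grace      
Chemistry: Alice
Economics: Hank 
CS: Dave        
Chemistry: Bob  
Art: Eve        
Economics: Jack 
Chemistry: Frank
CS: Carol       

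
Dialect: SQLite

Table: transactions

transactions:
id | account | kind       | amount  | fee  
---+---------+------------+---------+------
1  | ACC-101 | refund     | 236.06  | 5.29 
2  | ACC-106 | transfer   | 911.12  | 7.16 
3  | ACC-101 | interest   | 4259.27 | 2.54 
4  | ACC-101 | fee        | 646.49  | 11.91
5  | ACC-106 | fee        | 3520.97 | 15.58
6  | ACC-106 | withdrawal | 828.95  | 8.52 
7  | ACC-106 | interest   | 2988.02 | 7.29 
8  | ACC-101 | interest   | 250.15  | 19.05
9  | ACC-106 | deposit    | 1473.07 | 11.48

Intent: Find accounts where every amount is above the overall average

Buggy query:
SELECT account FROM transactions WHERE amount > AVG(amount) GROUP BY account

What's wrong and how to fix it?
Bug: WHERE evaluates per row before aggregation, so AVG() is unavailable

Fix: Use a subquery for AVG and a HAVING MIN(...) filter so the condition holds for every row in the group

Corrected query:
SELECT account FROM transactions GROUP BY account HAVING MIN(amount) > (SELECT AVG(amount) FROM transactions)

Result:
(no rows)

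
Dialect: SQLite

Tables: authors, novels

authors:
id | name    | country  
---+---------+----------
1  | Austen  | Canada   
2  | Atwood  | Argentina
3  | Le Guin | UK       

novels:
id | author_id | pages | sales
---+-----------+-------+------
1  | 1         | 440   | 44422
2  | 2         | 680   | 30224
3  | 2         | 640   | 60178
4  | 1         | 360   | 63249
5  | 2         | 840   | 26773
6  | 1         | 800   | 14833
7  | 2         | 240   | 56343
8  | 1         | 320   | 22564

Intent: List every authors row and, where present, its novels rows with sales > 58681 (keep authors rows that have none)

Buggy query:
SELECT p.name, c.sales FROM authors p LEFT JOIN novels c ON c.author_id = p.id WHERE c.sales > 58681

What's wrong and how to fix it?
Bug: A WHERE condition on the right-hand table after LEFT JOIN drops unmatched parents

Fix: Put 'c.sales > 58681' in the JOIN's ON clause instead of WHERE

Corrected query:
SELECT p.name, c.sales FROM authors p LEFT JOIN novels c ON c.author_id = p.id AND c.sales > 58681

Result:
name    | sales
--------+------
Austen  | 63249
Atwood  | 60178
Le Guin | NULL 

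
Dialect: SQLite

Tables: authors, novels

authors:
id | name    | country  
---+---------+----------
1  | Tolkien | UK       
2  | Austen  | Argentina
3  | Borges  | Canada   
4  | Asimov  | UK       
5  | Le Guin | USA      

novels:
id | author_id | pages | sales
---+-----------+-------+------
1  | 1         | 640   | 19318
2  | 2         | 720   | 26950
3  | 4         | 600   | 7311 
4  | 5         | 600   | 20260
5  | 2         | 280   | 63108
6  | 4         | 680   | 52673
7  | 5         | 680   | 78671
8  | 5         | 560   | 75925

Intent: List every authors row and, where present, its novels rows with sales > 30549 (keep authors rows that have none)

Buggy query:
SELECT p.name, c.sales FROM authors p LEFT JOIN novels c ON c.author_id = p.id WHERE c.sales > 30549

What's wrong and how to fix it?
Bug: Filtering c.sales in WHERE discards the NULL rows produced by LEFT JOIN, turning it into an inner join

Fix: Move the right-table condition into the ON clause so unmatched parents are kept

Corrected query:
SELECT p.name, c.sales FROM authors p LEFT JOIN novels c ON c.author_id = p.id AND c.sales > 30549

Result:
name    | sales
--------+------
Tolkien | NULL 
Austen  | 63108
Borges  | NULL 
Asimov  | 52673
Le Guin | 75925
Le Guin | 78671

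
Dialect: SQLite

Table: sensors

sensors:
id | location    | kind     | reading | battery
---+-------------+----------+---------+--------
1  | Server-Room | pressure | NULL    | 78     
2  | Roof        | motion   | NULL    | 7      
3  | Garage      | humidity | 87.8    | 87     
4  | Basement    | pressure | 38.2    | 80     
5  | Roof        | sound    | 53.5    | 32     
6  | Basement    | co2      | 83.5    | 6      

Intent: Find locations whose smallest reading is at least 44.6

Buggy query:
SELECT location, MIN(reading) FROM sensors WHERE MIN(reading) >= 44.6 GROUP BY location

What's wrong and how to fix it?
Bug: MIN() in WHERE is a misuse of aggregate

Fix: Use HAVING for the per-group MIN condition

Corrected query:
SELECT location, MIN(reading) FROM sensors GROUP BY location HAVING MIN(reading) >= 44.6

Result:
location | MIN(reading)
---------+-------------
Garage   | 87.8        
Roof     | 53.5        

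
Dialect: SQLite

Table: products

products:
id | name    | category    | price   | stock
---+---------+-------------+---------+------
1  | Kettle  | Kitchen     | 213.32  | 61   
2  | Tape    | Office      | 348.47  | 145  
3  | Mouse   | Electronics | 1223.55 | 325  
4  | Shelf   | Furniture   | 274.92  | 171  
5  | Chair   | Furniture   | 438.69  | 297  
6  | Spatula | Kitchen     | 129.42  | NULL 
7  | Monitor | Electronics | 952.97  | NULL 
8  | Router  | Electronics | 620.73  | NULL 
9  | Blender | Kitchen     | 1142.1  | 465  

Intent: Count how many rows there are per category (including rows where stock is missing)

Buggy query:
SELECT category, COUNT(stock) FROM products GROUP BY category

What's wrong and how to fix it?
Bug: COUNT(stock) skips NULLs, so groups with missing stock are undercounted

Fix: Replace COUNT(stock) with COUNT(*)

Corrected query:
SELECT category, COUNT(*) FROM products GROUP BY category

Result:
category    | COUNT(*)
------------+---------
Electronics | 3       
Furniture   | 2       
Kitchen     | 3       
Office      | 1       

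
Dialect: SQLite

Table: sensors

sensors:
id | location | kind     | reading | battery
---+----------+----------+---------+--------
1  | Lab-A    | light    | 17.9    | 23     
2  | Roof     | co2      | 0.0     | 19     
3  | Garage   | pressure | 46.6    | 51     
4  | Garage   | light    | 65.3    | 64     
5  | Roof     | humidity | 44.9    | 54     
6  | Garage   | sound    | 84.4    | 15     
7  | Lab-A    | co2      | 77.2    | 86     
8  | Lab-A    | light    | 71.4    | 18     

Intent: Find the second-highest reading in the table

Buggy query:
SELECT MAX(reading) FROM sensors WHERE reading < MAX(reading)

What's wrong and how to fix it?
Bug: MAX(reading) on the right of the comparison is an aggregate-in-WHERE error

Fix: Put the inner MAX in a scalar subquery

Corrected query:
SELECT MAX(reading) FROM sensors WHERE reading < (SELECT MAX(reading) FROM sensors)

Result:
MAX(reading)
------------
77.2        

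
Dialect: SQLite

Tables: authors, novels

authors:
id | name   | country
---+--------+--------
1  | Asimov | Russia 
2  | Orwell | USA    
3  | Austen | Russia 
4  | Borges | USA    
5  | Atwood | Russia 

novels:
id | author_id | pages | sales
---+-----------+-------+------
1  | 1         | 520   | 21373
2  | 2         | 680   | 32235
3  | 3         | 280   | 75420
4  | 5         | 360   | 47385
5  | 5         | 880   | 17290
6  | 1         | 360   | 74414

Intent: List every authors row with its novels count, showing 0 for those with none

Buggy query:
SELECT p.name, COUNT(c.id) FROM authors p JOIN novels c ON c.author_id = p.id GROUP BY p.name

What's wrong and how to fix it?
Bug: INNER JOIN drops authors rows that have no matching novels rows

Fix: Switch to LEFT JOIN to retain unmatched parent rows

Corrected query:
SELECT p.name, COUNT(c.id) FROM authors p LEFT JOIN novels c ON c.author_id = p.id GROUP BY p.name

Result:
name   | COUNT(c.id)
-------+------------
Asimov | 2          
Atwood | 2          
Austen | 1          
Borges | 0          
Orwell | 1          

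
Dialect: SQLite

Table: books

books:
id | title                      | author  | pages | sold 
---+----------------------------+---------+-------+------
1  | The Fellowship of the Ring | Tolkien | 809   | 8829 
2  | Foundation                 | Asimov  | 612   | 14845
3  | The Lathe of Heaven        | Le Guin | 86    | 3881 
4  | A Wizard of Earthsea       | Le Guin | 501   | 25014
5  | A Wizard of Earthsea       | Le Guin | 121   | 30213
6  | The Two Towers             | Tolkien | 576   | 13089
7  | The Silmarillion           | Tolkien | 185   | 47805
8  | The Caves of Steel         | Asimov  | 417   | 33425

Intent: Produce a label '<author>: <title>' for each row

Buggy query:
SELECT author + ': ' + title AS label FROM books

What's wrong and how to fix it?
Bug: SQLite uses || for string concatenation; + coerces text to numbers (yielding 0)

Fix: Replace + with || to concatenate text

Corrected query:
SELECT author || ': ' || title AS label FROM books

Result:
label                              
-----------------------------------
Tolkien: The Fellowship of the Ring
Asimov: Foundation                 
Le Guin: The Lathe of Heaven       
Le Guin: A Wizard of Earthsea      
Le Guin: A Wizard of Earthsea      
Tolkien: The Two Towers            
Tolkien: The Silmarillion          
Asimov: The Caves of Steel         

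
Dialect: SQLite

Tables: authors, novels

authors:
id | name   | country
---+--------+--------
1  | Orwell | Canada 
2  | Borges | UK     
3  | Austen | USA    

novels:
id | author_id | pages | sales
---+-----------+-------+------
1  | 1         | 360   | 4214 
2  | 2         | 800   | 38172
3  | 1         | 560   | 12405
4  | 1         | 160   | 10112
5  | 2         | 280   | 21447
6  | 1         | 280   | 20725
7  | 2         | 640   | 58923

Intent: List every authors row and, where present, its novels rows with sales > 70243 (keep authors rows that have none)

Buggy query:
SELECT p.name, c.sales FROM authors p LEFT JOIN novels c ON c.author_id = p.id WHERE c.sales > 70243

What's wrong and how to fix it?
Bug: Filtering c.sales in WHERE discards the NULL rows produced by LEFT JOIN, turning it into an inner join

Fix: Put 'c.sales > 70243' in the JOIN's ON clause instead of WHERE

Corrected query:
SELECT p.name, c.sales FROM authors p LEFT JOIN novels c ON c.author_id = p.id AND c.sales > 70243

Result:
name   | sales
-------+------
Orwell | NULL 
Borges | NULL 
Austen | NULL 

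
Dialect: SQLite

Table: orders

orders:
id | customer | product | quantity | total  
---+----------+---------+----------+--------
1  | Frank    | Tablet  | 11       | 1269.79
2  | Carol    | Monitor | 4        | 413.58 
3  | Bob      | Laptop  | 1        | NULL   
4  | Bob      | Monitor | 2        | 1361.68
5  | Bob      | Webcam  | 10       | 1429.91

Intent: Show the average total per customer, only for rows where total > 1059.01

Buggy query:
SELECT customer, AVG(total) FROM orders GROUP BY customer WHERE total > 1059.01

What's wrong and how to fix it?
Bug: Row-level WHERE must come before GROUP BY in the clause order

Fix: Move the WHERE clause before GROUP BY

Corrected query:
SELECT customer, AVG(total) FROM orders WHERE total > 1059.01 GROUP BY customer

Result:
customer | AVG(total)
---------+-----------
Bob      | 1395.795  
Frank    | 1269.79   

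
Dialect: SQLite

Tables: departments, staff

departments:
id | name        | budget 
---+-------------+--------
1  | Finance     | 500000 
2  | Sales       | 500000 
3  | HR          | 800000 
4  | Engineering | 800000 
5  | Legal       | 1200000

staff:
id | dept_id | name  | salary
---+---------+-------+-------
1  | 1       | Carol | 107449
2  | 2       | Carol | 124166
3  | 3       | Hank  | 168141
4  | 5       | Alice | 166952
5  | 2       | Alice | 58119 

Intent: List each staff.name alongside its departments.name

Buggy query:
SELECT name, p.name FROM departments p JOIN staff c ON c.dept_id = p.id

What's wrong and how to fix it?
Bug: 'name' exists in both joined tables, so the database can't tell which one is meant

Fix: Qualify the column with its table alias (c.name)

Corrected query:
SELECT c.name, p.name FROM departments p JOIN staff c ON c.dept_id = p.id

Result:
name  | name   
------+--------
Carol | Finance
Carol | Sales  
Hank  | HR     
Alice | Legal  
Alice | Sales  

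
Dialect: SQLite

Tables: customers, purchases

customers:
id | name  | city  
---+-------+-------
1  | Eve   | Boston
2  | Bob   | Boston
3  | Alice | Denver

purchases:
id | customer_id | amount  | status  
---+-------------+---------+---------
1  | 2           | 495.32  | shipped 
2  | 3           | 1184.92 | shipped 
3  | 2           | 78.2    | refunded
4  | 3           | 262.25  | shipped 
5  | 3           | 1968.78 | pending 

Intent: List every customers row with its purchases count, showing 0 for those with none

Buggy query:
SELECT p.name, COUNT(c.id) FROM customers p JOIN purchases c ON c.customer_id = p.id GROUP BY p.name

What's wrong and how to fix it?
Bug: An inner join excludes parents with zero children

Fix: Switch to LEFT JOIN to retain unmatched parent rows

Corrected query:
SELECT p.name, COUNT(c.id) FROM customers p LEFT JOIN purchases c ON c.customer_id = p.id GROUP BY p.name

Result:
name  | COUNT(c.id)
------+------------
Alice | 3          
Bob   | 2          
Eve   | 0          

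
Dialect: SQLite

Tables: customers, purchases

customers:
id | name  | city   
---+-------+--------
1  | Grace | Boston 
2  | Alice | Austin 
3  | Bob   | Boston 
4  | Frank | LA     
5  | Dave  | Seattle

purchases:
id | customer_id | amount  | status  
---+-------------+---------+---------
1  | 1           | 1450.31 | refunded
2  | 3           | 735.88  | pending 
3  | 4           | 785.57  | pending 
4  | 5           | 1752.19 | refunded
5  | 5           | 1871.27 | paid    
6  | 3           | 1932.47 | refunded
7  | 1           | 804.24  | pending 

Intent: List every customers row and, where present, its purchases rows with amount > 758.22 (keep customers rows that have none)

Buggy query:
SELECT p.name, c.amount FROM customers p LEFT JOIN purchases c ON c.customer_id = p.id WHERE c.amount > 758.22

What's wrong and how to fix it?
Bug: A WHERE condition on the right-hand table after LEFT JOIN drops unmatched parents

Fix: Move the right-table condition into the ON clause so unmatched parents are kept

Corrected query:
SELECT p.name, c.amount FROM customers p LEFT JOIN purchases c ON c.customer_id = p.id AND c.amount > 758.22

Result:
name  | amount 
------+--------
Grace | 804.24 
Grace | 1450.31
Alice | NULL   
Bob   | 1932.47
Frank | 785.57 
Dave  | 1752.19
Dave  | 1871.27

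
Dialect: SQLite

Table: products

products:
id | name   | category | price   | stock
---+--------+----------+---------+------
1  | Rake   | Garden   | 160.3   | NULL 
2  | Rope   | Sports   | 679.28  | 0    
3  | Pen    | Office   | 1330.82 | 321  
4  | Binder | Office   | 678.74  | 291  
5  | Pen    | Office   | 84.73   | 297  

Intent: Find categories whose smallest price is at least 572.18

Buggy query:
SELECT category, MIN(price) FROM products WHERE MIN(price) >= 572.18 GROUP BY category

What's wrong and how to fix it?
Bug: Aggregates like MIN are computed per group after WHERE runs

Fix: Use HAVING for the per-group MIN condition

Corrected query:
SELECT category, MIN(price) FROM products GROUP BY category HAVING MIN(price) >= 572.18

Result:
category | MIN(price)
---------+-----------
Sports   | 679.28    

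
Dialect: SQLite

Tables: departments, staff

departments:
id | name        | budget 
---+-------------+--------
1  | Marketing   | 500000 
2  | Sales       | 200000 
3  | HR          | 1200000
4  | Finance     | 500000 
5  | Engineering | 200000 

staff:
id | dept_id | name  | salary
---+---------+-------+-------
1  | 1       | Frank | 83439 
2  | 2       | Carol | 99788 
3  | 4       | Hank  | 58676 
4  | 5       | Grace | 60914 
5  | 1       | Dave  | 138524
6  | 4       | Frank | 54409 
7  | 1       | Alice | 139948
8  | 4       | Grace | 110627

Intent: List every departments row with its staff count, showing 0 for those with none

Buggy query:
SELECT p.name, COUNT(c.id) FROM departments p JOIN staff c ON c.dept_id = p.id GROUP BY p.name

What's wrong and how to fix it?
Bug: INNER JOIN drops departments rows that have no matching staff rows

Fix: Switch to LEFT JOIN to retain unmatched parent rows

Corrected query:
SELECT p.name, COUNT(c.id) FROM departments p LEFT JOIN staff c ON c.dept_id = p.id GROUP BY p.name

Result:
name        | COUNT(c.id)
------------+------------
Engineering | 1          
Finance     | 3          
HR          | 0          
Marketing   | 3          
Sales       | 1          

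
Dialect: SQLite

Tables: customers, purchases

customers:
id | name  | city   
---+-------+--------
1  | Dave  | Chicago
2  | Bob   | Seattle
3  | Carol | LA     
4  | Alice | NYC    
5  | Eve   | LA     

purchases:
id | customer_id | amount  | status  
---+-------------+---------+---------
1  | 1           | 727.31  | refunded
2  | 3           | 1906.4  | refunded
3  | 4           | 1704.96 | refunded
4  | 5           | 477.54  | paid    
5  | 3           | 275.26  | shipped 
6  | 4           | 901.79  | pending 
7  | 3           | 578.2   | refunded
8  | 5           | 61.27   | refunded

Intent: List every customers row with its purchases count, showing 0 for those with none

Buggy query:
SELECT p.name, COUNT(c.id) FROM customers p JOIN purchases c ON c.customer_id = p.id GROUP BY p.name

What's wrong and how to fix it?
Bug: An inner join excludes parents with zero children

Fix: Switch to LEFT JOIN to retain unmatched parent rows

Corrected query:
SELECT p.name, COUNT(c.id) FROM customers p LEFT JOIN purchases c ON c.customer_id = p.id GROUP BY p.name

Result:
name  | COUNT(c.id)
------+------------
Alice | 2          
Bob   | 0          
Carol | 3          
Dave  | 1          
Eve   | 2          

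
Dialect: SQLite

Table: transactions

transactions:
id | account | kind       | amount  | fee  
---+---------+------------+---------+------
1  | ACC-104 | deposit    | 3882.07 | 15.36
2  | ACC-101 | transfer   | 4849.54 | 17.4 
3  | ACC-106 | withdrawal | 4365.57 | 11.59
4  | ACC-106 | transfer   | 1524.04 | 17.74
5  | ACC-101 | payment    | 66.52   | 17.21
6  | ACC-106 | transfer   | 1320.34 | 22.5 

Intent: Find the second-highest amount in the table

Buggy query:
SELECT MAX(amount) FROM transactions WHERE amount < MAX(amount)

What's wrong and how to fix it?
Bug: MAX(amount) on the right of the comparison is an aggregate-in-WHERE error

Fix: Put the inner MAX in a scalar subquery

Corrected query:
SELECT MAX(amount) FROM transactions WHERE amount < (SELECT MAX(amount) FROM transactions)

Result:
MAX(amount)
-----------
4365.57    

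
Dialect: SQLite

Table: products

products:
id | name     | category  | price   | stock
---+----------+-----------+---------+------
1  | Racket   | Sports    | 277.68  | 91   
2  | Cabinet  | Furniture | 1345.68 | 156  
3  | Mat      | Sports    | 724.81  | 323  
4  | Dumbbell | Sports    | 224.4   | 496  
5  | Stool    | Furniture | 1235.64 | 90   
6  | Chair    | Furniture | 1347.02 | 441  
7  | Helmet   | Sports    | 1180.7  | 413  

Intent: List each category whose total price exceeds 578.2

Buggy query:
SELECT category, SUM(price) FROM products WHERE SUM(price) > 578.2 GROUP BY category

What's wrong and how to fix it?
Bug: SUM(price) is an aggregate, but WHERE filters rows before aggregation

Fix: Use HAVING (which filters groups after aggregation) instead of WHERE

Corrected query:
SELECT category, SUM(price) FROM products GROUP BY category HAVING SUM(price) > 578.2

Result:
category  | SUM(price)
----------+-----------
Furniture | 3928.34   
Sports    | 2407.59   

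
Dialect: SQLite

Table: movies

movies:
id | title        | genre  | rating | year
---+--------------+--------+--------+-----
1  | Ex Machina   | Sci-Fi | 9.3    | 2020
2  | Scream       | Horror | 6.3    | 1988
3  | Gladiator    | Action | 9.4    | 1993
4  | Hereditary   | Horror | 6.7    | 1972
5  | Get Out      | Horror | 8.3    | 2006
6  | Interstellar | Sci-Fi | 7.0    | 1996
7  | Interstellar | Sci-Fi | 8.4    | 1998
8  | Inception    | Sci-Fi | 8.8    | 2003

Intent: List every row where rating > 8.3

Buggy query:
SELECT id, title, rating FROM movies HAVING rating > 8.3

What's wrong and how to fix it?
Bug: HAVING filters the output of aggregation, but this query has no GROUP BY and no aggregate functions, so SQLite rejects it (HAVING clause on a non-aggregate query); the condition here is per row

Fix: Use WHERE for row-level filtering

Corrected query:
SELECT id, title, rating FROM movies WHERE rating > 8.3

Result:
id | title        | rating
---+--------------+-------
1  | Ex Machina   | 9.3   
3  | Gladiator    | 9.4   
7  | Interstellar | 8.4   
8  | Inception    | 8.8   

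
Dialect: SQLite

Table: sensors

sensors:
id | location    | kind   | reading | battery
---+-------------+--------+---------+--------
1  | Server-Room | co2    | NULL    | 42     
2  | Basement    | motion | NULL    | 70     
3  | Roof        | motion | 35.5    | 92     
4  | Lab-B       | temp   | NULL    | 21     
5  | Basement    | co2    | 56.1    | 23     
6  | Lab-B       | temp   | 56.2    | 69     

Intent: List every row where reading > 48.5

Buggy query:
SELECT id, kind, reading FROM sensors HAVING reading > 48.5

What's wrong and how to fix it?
Bug: This is a non-aggregate query (no GROUP BY, no aggregates), so in SQLite the HAVING clause is invalid here; a row-level condition belongs in WHERE

Fix: Use WHERE for row-level filtering

Corrected query:
SELECT id, kind, reading FROM sensors WHERE reading > 48.5

Result:
id | kind | reading
---+------+--------
5  | co2  | 56.1   
6  | temp | 56.2   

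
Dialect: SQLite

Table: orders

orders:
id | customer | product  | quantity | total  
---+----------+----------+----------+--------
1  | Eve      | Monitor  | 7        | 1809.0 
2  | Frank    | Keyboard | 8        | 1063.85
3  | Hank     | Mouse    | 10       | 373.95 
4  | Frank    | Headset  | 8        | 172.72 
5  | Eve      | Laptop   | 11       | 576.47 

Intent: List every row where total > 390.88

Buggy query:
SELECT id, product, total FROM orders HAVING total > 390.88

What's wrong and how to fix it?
Bug: This is a non-aggregate query (no GROUP BY, no aggregates), so in SQLite the HAVING clause is invalid here; a row-level condition belongs in WHERE

Fix: Use WHERE for row-level filtering

Corrected query:
SELECT id, product, total FROM orders WHERE total > 390.88

Result:
id | product  | total  
---+----------+--------
1  | Monitor  | 1809   
2  | Keyboard | 1063.85
5  | Laptop   | 576.47 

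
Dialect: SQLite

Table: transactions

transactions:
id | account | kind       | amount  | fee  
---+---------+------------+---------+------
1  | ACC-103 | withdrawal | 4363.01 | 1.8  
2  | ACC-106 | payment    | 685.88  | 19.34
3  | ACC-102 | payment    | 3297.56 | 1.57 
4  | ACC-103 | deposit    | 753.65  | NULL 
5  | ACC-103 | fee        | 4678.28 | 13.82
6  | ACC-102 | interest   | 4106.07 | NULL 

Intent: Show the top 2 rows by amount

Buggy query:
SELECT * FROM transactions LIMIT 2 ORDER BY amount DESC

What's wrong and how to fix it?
Bug: ORDER BY cannot follow LIMIT; LIMIT is the final clause

Fix: Sort with ORDER BY, then apply LIMIT

Corrected query:
SELECT * FROM transactions ORDER BY amount DESC LIMIT 2

Result:
id | account | kind       | amount  | fee  
---+---------+------------+---------+------
5  | ACC-103 | fee        | 4678.28 | 13.82
1  | ACC-103 | withdrawal | 4363.01 | 1.8  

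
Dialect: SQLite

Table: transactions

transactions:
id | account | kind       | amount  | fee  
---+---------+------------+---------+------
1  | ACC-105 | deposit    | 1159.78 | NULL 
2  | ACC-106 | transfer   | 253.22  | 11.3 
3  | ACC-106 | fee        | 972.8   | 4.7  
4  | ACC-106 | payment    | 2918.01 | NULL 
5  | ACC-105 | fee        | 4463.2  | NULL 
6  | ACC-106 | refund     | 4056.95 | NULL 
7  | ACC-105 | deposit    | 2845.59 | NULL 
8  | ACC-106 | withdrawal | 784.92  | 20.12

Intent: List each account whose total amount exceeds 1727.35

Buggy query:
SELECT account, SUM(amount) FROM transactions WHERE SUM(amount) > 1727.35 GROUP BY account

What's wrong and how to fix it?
Bug: WHERE runs before GROUP BY, so aggregates aren't available there

Fix: Use HAVING (which filters groups after aggregation) instead of WHERE

Corrected query:
SELECT account, SUM(amount) FROM transactions GROUP BY account HAVING SUM(amount) > 1727.35

Result:
account | SUM(amount)
--------+------------
ACC-105 | 8468.57    
ACC-106 | 8985.9     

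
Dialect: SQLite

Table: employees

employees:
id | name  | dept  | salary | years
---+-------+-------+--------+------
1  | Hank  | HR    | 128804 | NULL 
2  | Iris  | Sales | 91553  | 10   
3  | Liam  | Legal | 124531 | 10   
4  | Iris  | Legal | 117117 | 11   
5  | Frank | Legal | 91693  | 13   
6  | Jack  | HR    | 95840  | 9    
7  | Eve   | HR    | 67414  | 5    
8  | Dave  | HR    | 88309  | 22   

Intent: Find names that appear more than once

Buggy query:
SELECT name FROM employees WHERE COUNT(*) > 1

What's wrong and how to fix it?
Bug: COUNT(*) is an aggregate and cannot be used in WHERE

Fix: GROUP BY name, then filter groups with HAVING COUNT(*) > 1

Corrected query:
SELECT name FROM employees GROUP BY name HAVING COUNT(*) > 1

Result:
name
----
Iris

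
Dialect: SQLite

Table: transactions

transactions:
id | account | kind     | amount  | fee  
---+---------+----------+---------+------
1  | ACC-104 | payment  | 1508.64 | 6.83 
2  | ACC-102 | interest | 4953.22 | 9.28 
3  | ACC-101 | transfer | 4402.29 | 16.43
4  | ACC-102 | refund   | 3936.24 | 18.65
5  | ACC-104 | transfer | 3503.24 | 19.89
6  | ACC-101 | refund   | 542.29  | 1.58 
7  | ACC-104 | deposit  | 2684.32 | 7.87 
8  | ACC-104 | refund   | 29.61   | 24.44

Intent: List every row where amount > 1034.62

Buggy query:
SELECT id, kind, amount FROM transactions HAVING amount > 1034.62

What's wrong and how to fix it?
Bug: This is a non-aggregate query (no GROUP BY, no aggregates), so in SQLite the HAVING clause is invalid here; a row-level condition belongs in WHERE

Fix: Replace HAVING with WHERE since the condition applies to individual rows

Corrected query:
SELECT id, kind, amount FROM transactions WHERE amount > 1034.62

Result:
id | kind     | amount 
---+----------+--------
1  | payment  | 1508.64
2  | interest | 4953.22
3  | transfer | 4402.29
4  | refund   | 3936.24
5  | transfer | 3503.24
7  | deposit  | 2684.32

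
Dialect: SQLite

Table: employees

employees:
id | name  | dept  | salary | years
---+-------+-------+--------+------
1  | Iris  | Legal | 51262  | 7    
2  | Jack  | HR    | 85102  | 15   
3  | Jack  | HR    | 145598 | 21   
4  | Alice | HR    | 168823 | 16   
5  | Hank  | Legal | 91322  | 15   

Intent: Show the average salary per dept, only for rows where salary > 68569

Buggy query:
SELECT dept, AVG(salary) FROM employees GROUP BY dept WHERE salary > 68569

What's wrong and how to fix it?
Bug: WHERE cannot follow GROUP BY

Fix: Place WHERE between FROM and GROUP BY

Corrected query:
SELECT dept, AVG(salary) FROM employees WHERE salary > 68569 GROUP BY dept

Result:
dept  | AVG(salary)  
------+--------------
HR    | 133174.333333
Legal | 91322        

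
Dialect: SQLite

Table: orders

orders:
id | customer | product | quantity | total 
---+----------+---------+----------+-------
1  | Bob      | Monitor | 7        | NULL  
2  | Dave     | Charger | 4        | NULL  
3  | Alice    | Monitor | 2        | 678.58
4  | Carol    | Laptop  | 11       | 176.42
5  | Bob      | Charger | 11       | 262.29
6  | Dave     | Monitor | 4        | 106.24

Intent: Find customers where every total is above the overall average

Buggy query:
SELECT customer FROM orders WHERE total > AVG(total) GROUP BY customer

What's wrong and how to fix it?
Bug: WHERE evaluates per row before aggregation, so AVG() is unavailable

Fix: Compute the overall average in a scalar subquery and compare each group's MIN against it in HAVING

Corrected query:
SELECT customer FROM orders GROUP BY customer HAVING MIN(total) > (SELECT AVG(total) FROM orders)

Result:
customer
--------
Alice   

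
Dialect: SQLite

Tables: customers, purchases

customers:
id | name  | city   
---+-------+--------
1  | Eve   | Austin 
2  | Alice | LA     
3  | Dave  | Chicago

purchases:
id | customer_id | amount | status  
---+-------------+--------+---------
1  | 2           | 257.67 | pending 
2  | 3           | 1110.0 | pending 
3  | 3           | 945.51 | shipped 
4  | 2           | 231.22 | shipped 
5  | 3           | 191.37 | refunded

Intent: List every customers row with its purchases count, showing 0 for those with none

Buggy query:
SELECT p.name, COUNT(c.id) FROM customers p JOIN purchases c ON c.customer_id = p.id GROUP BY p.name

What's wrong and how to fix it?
Bug: An inner join excludes parents with zero children

Fix: Use LEFT JOIN so parents without children still appear (COUNT(c.id) gives 0)

Corrected query:
SELECT p.name, COUNT(c.id) FROM customers p LEFT JOIN purchases c ON c.customer_id = p.id GROUP BY p.name

Result:
name  | COUNT(c.id)
------+------------
Alice | 2          
Dave  | 3          
Eve   | 0          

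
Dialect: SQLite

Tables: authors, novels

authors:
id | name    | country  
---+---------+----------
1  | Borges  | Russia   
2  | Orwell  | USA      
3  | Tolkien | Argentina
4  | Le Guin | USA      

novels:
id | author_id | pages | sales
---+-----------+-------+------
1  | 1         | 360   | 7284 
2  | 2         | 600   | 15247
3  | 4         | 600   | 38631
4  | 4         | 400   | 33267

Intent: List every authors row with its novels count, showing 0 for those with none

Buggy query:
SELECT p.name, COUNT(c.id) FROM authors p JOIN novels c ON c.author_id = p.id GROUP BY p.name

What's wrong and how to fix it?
Bug: An inner join excludes parents with zero children

Fix: Switch to LEFT JOIN to retain unmatched parent rows

Corrected query:
SELECT p.name, COUNT(c.id) FROM authors p LEFT JOIN novels c ON c.author_id = p.id GROUP BY p.name

Result:
name    | COUNT(c.id)
--------+------------
Borges  | 1          
Le Guin | 2          
Orwell  | 1          
Tolkien | 0          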